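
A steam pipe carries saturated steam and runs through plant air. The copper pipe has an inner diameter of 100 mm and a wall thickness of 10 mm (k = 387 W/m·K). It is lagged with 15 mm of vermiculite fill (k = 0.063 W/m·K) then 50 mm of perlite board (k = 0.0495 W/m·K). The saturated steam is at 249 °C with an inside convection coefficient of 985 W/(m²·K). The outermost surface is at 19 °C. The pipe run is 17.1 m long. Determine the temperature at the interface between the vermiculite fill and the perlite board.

For a radial system each layer contributes R = ln(r_out/r_in)/(2πkL); films add R = 1/(hA).
R_inner film = 1/(h_i·2πr₁L) = 1/(985×2π×0.05×17.1) = 1.89×10^-4 K/W
R_copper pipe wall = ln(60/50)/(2π×387×17.1) = 4.385×10^-6 K/W
R_vermiculite fill = ln(75/60)/(2π×0.063×17.1) = 0.03297 K/W
R_perlite board = ln(125/75)/(2π×0.0495×17.1) = 0.09605 K/W
R_total = 0.1292 K/W
Q = ΔT/R_total = 230/0.1292
Q = 1780 W
T_interface = T_inner − Q·ΣR(inner→interface) = 249 − 1780×0.03316

T ≈ 190 °C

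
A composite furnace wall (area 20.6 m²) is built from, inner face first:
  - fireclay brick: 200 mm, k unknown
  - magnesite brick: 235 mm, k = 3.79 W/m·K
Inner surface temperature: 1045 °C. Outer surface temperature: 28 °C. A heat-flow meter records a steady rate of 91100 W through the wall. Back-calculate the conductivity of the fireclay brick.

k ≈ 1.19 W/(m·K)

Thermal resistances in series:
R_magnesite brick = L/(kA) = 0.235/(3.79×20.6) = 0.00301 K/W
Sum of known resistances R_other = 0.00301 K/W
Total R = ΔT/Q = 1017/91100 = 0.01116 K/W
R_fireclay brick = R_total − R_other = 0.008154 K/W
k = L/(R·A) = 0.2/(0.008154×20.6)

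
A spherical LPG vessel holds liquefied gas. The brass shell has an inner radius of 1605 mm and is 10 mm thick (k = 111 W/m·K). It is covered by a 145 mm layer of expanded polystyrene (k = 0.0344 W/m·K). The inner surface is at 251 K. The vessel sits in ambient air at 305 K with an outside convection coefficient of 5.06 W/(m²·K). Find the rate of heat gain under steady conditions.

Q ≈ 439 W

For a spherical shell R = (1/r₁ − 1/r₂)/(4πk); film R = 1/(h·4πr²). In series:
R_brass shell = (1/1.605 − 1/1.615)/(4π×111) = 2.766×10^-6 K/W
R_expanded polystyrene = (1/1.615 − 1/1.76)/(4π×0.0344) = 0.118 K/W
R_outer film = 1/(h·4πr_o²) = 1/(5.06×4π×1.76²) = 0.005077 K/W
R_total = 0.1231 K/W
Q = ΔT/R_total = 54/0.1231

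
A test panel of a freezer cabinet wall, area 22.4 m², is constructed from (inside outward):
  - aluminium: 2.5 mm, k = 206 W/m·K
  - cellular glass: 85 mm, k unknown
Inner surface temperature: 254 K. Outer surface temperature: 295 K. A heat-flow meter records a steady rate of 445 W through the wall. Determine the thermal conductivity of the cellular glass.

Treating each layer as a thermal resistance in series:
R_aluminium = L/(kA) = 0.0025/(206×22.4) = 5.418×10^-7 K/W
Sum of known resistances R_other = 5.418×10^-7 K/W
Total R = ΔT/Q = 41/445 = 0.09213 K/W
R_cellular glass = R_total − R_other = 0.09213 K/W
k = L/(R·A) = 0.085/(0.09213×22.4)

k ≈ 0.0412 W/(m·K)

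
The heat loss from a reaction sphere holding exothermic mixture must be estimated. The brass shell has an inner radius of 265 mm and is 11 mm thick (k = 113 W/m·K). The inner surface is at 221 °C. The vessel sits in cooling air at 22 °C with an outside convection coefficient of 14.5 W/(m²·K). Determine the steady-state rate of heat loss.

Spherical conduction: R = (1/r_in − 1/r_out)/(4πk) per layer; series-sum.
R_brass shell = (1/0.265 − 1/0.276)/(4π×113) = 1.059×10^-4 K/W
R_outer film = 1/(h·4πr_o²) = 1/(14.5×4π×0.276²) = 0.07205 K/W
R_total = 0.07215 K/W
Q = ΔT/R_total = 199/0.07215

Q ≈ 2760 W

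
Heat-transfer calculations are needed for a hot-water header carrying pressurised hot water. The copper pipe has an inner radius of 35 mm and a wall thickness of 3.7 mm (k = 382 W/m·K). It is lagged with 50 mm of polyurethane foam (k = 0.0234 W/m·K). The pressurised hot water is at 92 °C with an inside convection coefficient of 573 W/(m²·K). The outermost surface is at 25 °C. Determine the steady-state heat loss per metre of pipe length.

Radial resistances (cylindrical: R_cond = ln(r_o/r_i)/(2πkL), R_conv = 1/(h·2πrL)):
R_inner film = 1/(h_i·2πr₁L) = 1/(573×2π×0.035×1) = 0.007936 K/W
R_copper pipe wall = ln(38.7/35)/(2π×382×1) = 4.187×10^-5 K/W
R_polyurethane foam = ln(88.7/38.7)/(2π×0.0234×1) = 5.641 K/W
R_total = 5.649 K/W
Q = ΔT/R_total = 67/5.649

q′ ≈ 11.9 W/m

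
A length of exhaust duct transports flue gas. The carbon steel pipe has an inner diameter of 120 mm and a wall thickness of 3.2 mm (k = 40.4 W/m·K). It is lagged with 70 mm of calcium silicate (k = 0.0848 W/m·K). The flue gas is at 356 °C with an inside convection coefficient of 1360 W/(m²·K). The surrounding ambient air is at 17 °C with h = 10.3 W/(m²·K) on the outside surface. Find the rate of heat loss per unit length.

For a radial system each layer contributes R = ln(r_out/r_in)/(2πkL); films add R = 1/(hA).
R_inner film = 1/(h_i·2πr₁L) = 1/(1360×2π×0.06×1) = 0.00195 K/W
R_carbon steel pipe wall = ln(63.2/60)/(2π×40.4×1) = 2.047×10^-4 K/W
R_calcium silicate = ln(133.2/63.2)/(2π×0.0848×1) = 1.399 K/W
R_outer film = 1/(h_o·2πr_oL) = 1/(10.3×2π×0.1332×1) = 0.116 K/W
R_total = 1.517 K/W
Q = ΔT/R_total = 339/1.517

q′ ≈ 223 W/m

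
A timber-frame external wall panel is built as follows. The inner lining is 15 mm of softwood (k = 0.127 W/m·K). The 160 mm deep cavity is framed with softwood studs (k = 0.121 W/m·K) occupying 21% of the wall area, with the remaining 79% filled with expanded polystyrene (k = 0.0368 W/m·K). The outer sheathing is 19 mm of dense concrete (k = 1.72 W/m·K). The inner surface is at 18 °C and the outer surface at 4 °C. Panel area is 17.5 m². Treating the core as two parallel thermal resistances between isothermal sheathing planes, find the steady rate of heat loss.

Q ≈ 79.9 W

Sheathing layers in series; stud and cavity paths in parallel between them.
R_inner = 0.015/(0.127×17.5) = 0.006749 K/W
R_stud  = 0.16/(0.121×0.21×17.5) = 0.3598 K/W
R_cav   = 0.16/(0.0368×0.79×17.5) = 0.3145 K/W
1/R_core = 1/R_stud + 1/R_cav → R_core = 0.1678 K/W
R_outer = 0.019/(1.72×17.5) = 6.312×10^-4 K/W
R_total = 0.1752 K/W
Q = ΔT/R_total = 14/0.1752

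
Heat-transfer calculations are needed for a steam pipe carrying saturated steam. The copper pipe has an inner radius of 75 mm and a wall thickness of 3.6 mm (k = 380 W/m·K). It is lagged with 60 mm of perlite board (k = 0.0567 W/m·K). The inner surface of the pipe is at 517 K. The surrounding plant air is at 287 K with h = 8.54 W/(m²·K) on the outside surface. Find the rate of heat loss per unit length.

Treating each annulus and film as a series resistance:
R_copper pipe wall = ln(78.6/75)/(2π×380×1) = 1.964×10^-5 K/W
R_perlite board = ln(138.6/78.6)/(2π×0.0567×1) = 1.592 K/W
R_outer film = 1/(h_o·2πr_oL) = 1/(8.54×2π×0.1386×1) = 0.1345 K/W
R_total = 1.727 K/W
Q = ΔT/R_total = 230/1.727

q′ ≈ 133 W/m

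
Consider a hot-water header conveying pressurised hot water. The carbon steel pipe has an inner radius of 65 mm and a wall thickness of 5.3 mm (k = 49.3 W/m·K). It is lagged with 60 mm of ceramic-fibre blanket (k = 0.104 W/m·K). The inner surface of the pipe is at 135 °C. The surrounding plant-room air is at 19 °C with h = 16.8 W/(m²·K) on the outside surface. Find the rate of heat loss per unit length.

q′ ≈ 114 W/m

Radial resistances (cylindrical: R_cond = ln(r_o/r_i)/(2πkL), R_conv = 1/(h·2πrL)):
R_carbon steel pipe wall = ln(70.3/65)/(2π×49.3×1) = 2.53×10^-4 K/W
R_ceramic-fibre blanket = ln(130.3/70.3)/(2π×0.104×1) = 0.9443 K/W
R_outer film = 1/(h_o·2πr_oL) = 1/(16.8×2π×0.1303×1) = 0.07271 K/W
R_total = 1.017 K/W
Q = ΔT/R_total = 116/1.017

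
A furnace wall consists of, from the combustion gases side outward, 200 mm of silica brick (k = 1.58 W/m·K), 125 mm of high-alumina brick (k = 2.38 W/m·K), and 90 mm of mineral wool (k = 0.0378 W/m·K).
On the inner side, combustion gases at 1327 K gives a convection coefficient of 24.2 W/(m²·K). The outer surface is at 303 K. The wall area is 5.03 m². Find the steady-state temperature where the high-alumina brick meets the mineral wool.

Model the wall as resistances in series:
R_inner film = 1/(h_i·A) = 1/(24.2×5.03) = 0.008215 K/W
R_silica brick = L/(kA) = 0.2/(1.58×5.03) = 0.02517 K/W
R_high-alumina brick = L/(kA) = 0.125/(2.38×5.03) = 0.01044 K/W
R_mineral wool = L/(kA) = 0.09/(0.0378×5.03) = 0.4734 K/W
R_total = 0.5172 K/W;  Q = ΔT/R_total = 1024/0.5172 = 1980 W
T_interface = T_inner − Q·ΣR(inner→interface) = 1327 − 1980×0.04382

T ≈ 1240 K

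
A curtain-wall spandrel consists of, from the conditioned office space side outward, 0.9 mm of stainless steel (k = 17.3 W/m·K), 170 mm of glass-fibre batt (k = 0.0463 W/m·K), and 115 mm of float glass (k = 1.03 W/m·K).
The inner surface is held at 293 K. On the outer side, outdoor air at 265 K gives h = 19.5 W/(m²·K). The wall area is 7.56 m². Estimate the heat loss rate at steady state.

Thermal resistances in series:
R_stainless steel = L/(kA) = 0.0009/(17.3×7.56) = 6.881×10^-6 K/W
R_glass-fibre batt = L/(kA) = 0.17/(0.0463×7.56) = 0.4857 K/W
R_float glass = L/(kA) = 0.115/(1.03×7.56) = 0.01477 K/W
R_outer film = 1/(h_o·A) = 1/(19.5×7.56) = 0.006783 K/W
R_total = 0.5072 K/W
Q = ΔT / R_total = 28 / 0.5072

Q ≈ 55.2 W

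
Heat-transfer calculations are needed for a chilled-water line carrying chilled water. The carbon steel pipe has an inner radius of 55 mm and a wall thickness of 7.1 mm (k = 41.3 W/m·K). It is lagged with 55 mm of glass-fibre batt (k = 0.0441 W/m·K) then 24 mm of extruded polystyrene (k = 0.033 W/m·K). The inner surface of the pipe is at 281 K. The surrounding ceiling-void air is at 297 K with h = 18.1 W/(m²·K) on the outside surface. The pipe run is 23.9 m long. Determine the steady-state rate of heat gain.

Q ≈ 118 W

Cylindrical conduction, so R = ln(r₂/r₁)/(2πkL) per layer, in series:
R_carbon steel pipe wall = ln(62.1/55)/(2π×41.3×23.9) = 1.958×10^-5 K/W
R_glass-fibre batt = ln(117.1/62.1)/(2π×0.0441×23.9) = 0.09578 K/W
R_extruded polystyrene = ln(141.1/117.1)/(2π×0.033×23.9) = 0.03762 K/W
R_outer film = 1/(h_o·2πr_oL) = 1/(18.1×2π×0.1411×23.9) = 0.002607 K/W
R_total = 0.136 K/W
Q = ΔT/R_total = 16/0.136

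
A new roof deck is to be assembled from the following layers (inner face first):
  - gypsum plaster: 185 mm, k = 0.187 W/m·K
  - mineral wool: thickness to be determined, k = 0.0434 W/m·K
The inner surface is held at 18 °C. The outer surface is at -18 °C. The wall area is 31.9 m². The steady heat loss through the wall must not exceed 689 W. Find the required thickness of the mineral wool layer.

Series thermal resistances:
R_gypsum plaster = L/(kA) = 0.185/(0.187×31.9) = 0.03101 K/W
Sum of the known resistances R_other = 0.03101 K/W
Required total resistance R_tot = ΔT/Q_allow = 36/689 = 0.05225 K/W
R_mineral wool = R_tot − R_other = 0.02124 K/W
L = R·k·A = 0.02124×0.0434×31.9

L ≈ 29.4 mm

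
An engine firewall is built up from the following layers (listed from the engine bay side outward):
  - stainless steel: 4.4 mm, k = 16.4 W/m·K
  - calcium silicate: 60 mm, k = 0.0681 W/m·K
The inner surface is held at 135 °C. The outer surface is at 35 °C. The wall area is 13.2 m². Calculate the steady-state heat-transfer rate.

Q ≈ 1500 W

Treating each layer as a thermal resistance in series:
R_stainless steel = L/(kA) = 0.0044/(16.4×13.2) = 2.033×10^-5 K/W
R_calcium silicate = L/(kA) = 0.06/(0.0681×13.2) = 0.06675 K/W
R_total = 0.06677 K/W
Q = ΔT / R_total = 100 / 0.06677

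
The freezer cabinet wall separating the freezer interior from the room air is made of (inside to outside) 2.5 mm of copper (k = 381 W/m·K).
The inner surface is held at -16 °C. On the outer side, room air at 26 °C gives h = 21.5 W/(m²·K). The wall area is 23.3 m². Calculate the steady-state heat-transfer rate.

Model the wall as resistances in series:
R_copper = L/(kA) = 0.0025/(381×23.3) = 2.816×10^-7 K/W
R_outer film = 1/(h_o·A) = 1/(21.5×23.3) = 0.001996 K/W
R_total = 0.001996 K/W
Q = ΔT / R_total = 42 / 0.001996

Q ≈ 21000 W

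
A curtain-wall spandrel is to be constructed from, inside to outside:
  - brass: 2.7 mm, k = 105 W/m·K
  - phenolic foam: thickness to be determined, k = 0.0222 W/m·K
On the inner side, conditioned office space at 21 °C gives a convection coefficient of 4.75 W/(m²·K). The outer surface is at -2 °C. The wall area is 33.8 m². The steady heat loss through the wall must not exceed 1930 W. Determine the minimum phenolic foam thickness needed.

L ≈ 4.27 mm

Model the wall as resistances in series:
R_inner film = 1/(h_i·A) = 1/(4.75×33.8) = 0.006229 K/W
R_brass = L/(kA) = 0.0027/(105×33.8) = 7.608×10^-7 K/W
Sum of the known resistances R_other = 0.006229 K/W
Required total resistance R_tot = ΔT/Q_allow = 23/1930 = 0.01192 K/W
R_phenolic foam = R_tot − R_other = 0.005688 K/W
L = R·k·A = 0.005688×0.0222×33.8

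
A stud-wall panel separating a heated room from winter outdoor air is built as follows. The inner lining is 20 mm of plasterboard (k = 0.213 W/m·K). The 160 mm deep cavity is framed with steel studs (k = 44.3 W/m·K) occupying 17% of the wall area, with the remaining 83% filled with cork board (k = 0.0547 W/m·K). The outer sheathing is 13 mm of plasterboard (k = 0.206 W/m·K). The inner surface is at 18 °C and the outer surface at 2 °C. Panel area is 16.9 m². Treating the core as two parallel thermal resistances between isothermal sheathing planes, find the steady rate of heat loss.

Q ≈ 1520 W

Sheathing layers in series; stud and cavity paths in parallel between them.
R_inner = 0.02/(0.213×16.9) = 0.005556 K/W
R_stud  = 0.16/(44.3×0.17×16.9) = 0.001257 K/W
R_cav   = 0.16/(0.0547×0.83×16.9) = 0.2085 K/W
1/R_core = 1/R_stud + 1/R_cav → R_core = 0.00125 K/W
R_outer = 0.013/(0.206×16.9) = 0.003734 K/W
R_total = 0.01054 K/W
Q = ΔT/R_total = 16/0.01054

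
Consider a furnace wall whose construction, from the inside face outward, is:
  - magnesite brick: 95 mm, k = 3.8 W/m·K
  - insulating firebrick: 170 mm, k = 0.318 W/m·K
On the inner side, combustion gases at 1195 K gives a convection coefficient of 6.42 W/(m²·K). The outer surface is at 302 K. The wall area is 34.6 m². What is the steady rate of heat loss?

Q ≈ 43200 W

Series thermal resistances:
R_inner film = 1/(h_i·A) = 1/(6.42×34.6) = 0.004502 K/W
R_magnesite brick = L/(kA) = 0.095/(3.8×34.6) = 7.225×10^-4 K/W
R_insulating firebrick = L/(kA) = 0.17/(0.318×34.6) = 0.01545 K/W
R_total = 0.02067 K/W
Q = ΔT / R_total = 893 / 0.02067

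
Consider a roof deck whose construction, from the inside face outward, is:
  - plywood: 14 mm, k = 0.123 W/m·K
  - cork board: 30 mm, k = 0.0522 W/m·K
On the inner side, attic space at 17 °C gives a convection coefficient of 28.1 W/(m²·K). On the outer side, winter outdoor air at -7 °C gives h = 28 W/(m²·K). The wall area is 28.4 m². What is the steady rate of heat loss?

Thermal resistances in series:
R_inner film = 1/(h_i·A) = 1/(28.1×28.4) = 0.001253 K/W
R_plywood = L/(kA) = 0.014/(0.123×28.4) = 0.004008 K/W
R_cork board = L/(kA) = 0.03/(0.0522×28.4) = 0.02024 K/W
R_outer film = 1/(h_o·A) = 1/(28×28.4) = 0.001258 K/W
R_total = 0.02675 K/W
Q = ΔT / R_total = 24 / 0.02675

Q ≈ 897 W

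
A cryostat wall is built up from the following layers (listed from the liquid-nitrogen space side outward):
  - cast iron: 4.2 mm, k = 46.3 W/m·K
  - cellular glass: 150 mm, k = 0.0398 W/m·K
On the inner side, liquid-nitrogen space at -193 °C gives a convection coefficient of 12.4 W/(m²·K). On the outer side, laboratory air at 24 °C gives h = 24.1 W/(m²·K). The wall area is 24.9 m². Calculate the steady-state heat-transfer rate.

Q ≈ 1390 W

Thermal resistances in series:
R_inner film = 1/(h_i·A) = 1/(12.4×24.9) = 0.003239 K/W
R_cast iron = L/(kA) = 0.0042/(46.3×24.9) = 3.643×10^-6 K/W
R_cellular glass = L/(kA) = 0.15/(0.0398×24.9) = 0.1514 K/W
R_outer film = 1/(h_o·A) = 1/(24.1×24.9) = 0.001666 K/W
R_total = 0.1563 K/W
Q = ΔT / R_total = 217 / 0.1563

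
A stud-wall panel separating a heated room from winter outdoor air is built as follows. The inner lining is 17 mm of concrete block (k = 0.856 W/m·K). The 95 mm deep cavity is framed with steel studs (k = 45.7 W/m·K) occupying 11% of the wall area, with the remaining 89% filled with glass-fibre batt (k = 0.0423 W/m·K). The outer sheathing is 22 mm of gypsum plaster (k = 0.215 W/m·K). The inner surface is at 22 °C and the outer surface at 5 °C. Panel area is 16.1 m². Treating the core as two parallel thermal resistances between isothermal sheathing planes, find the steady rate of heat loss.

Q ≈ 1940 W

Sheathing layers in series; stud and cavity paths in parallel between them.
R_inner = 0.017/(0.856×16.1) = 0.001234 K/W
R_stud  = 0.095/(45.7×0.11×16.1) = 0.001174 K/W
R_cav   = 0.095/(0.0423×0.89×16.1) = 0.1567 K/W
1/R_core = 1/R_stud + 1/R_cav → R_core = 0.001165 K/W
R_outer = 0.022/(0.215×16.1) = 0.006356 K/W
R_total = 0.008754 K/W
Q = ΔT/R_total = 17/0.008754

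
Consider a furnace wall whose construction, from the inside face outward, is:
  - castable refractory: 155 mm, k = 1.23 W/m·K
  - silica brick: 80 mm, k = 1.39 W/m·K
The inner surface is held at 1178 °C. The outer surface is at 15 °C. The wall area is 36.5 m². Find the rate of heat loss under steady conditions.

Series thermal resistances:
R_castable refractory = L/(kA) = 0.155/(1.23×36.5) = 0.003453 K/W
R_silica brick = L/(kA) = 0.08/(1.39×36.5) = 0.001577 K/W
R_total = 0.005029 K/W
Q = ΔT / R_total = 1163 / 0.005029

Q ≈ 231000 W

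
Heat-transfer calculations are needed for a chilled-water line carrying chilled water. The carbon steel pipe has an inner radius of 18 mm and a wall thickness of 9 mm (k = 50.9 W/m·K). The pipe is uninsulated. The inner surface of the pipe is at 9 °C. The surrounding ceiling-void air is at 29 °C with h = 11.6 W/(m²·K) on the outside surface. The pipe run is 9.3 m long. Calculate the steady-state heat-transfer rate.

Q ≈ 365 W

For a radial system each layer contributes R = ln(r_out/r_in)/(2πkL); films add R = 1/(hA).
R_carbon steel pipe wall = ln(27/18)/(2π×50.9×9.3) = 1.363×10^-4 K/W
R_outer film = 1/(h_o·2πr_oL) = 1/(11.6×2π×0.027×9.3) = 0.05464 K/W
R_total = 0.05478 K/W
Q = ΔT/R_total = 20/0.05478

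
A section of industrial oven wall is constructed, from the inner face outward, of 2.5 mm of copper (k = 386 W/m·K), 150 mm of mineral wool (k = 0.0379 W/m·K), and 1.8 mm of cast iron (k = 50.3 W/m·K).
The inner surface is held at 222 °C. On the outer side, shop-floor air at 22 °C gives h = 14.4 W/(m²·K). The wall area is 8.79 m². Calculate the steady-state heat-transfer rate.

Q ≈ 437 W

Thermal resistances in series:
R_copper = L/(kA) = 0.0025/(386×8.79) = 7.368×10^-7 K/W
R_mineral wool = L/(kA) = 0.15/(0.0379×8.79) = 0.4503 K/W
R_cast iron = L/(kA) = 0.0018/(50.3×8.79) = 4.071×10^-6 K/W
R_outer film = 1/(h_o·A) = 1/(14.4×8.79) = 0.0079 K/W
R_total = 0.4582 K/W
Q = ΔT / R_total = 200 / 0.4582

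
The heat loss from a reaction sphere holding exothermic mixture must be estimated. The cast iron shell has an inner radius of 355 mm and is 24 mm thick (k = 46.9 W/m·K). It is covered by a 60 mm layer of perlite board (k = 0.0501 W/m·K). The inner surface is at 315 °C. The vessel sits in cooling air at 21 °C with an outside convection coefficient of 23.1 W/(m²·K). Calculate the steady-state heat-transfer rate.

Q ≈ 497 W

Spherical conduction: R = (1/r_in − 1/r_out)/(4πk) per layer; series-sum.
R_cast iron shell = (1/0.355 − 1/0.379)/(4π×46.9) = 3.027×10^-4 K/W
R_perlite board = (1/0.379 − 1/0.439)/(4π×0.0501) = 0.5728 K/W
R_outer film = 1/(h·4πr_o²) = 1/(23.1×4π×0.439²) = 0.01788 K/W
R_total = 0.591 K/W
Q = ΔT/R_total = 294/0.591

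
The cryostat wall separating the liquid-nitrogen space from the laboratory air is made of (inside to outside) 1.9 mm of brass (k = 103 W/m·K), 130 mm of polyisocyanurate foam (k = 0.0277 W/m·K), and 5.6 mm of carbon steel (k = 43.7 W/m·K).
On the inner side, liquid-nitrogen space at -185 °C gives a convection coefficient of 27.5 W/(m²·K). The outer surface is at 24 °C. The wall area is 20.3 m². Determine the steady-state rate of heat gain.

Using the resistance-network approach (series):
R_inner film = 1/(h_i·A) = 1/(27.5×20.3) = 0.001791 K/W
R_brass = L/(kA) = 0.0019/(103×20.3) = 9.087×10^-7 K/W
R_polyisocyanurate foam = L/(kA) = 0.13/(0.0277×20.3) = 0.2312 K/W
R_carbon steel = L/(kA) = 0.0056/(43.7×20.3) = 6.313×10^-6 K/W
R_total = 0.233 K/W
Q = ΔT / R_total = 209 / 0.233

Q ≈ 897 W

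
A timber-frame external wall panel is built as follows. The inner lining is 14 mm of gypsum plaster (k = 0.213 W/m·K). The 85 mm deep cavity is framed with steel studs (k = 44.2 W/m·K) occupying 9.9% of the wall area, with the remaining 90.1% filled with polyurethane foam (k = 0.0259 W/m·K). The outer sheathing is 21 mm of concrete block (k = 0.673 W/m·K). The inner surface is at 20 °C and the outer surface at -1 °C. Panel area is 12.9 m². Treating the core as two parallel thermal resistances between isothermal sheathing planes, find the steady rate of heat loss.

Sheathing layers in series; stud and cavity paths in parallel between them.
R_inner = 0.014/(0.213×12.9) = 0.005095 K/W
R_stud  = 0.085/(44.2×0.099×12.9) = 0.001506 K/W
R_cav   = 0.085/(0.0259×0.901×12.9) = 0.2824 K/W
1/R_core = 1/R_stud + 1/R_cav → R_core = 0.001498 K/W
R_outer = 0.021/(0.673×12.9) = 0.002419 K/W
R_total = 0.009012 K/W
Q = ΔT/R_total = 21/0.009012

Q ≈ 2330 W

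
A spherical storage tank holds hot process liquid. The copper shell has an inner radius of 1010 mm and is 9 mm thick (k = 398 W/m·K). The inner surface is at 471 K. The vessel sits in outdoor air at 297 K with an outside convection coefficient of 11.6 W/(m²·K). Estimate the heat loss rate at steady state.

Spherical conduction: R = (1/r_in − 1/r_out)/(4πk) per layer; series-sum.
R_copper shell = (1/1.01 − 1/1.019)/(4π×398) = 1.748×10^-6 K/W
R_outer film = 1/(h·4πr_o²) = 1/(11.6×4π×1.019²) = 0.006607 K/W
R_total = 0.006608 K/W
Q = ΔT/R_total = 174/0.006608

Q ≈ 26300 W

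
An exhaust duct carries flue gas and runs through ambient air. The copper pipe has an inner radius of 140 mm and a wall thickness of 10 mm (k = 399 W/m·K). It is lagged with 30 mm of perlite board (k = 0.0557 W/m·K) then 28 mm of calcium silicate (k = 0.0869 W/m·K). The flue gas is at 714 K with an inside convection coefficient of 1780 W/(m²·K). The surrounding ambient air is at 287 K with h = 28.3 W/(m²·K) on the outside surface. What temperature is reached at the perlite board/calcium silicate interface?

Cylindrical conduction, so R = ln(r₂/r₁)/(2πkL) per layer, in series:
R_inner film = 1/(h_i·2πr₁L) = 1/(1780×2π×0.14×1) = 6.387×10^-4 K/W
R_copper pipe wall = ln(150/140)/(2π×399×1) = 2.752×10^-5 K/W
R_perlite board = ln(180/150)/(2π×0.0557×1) = 0.521 K/W
R_calcium silicate = ln(208/180)/(2π×0.0869×1) = 0.2648 K/W
R_outer film = 1/(h_o·2πr_oL) = 1/(28.3×2π×0.208×1) = 0.02704 K/W
R_total = 0.8135 K/W
Q = ΔT/R_total = 427/0.8135
Q = 525 W/m
T_interface = T_inner − Q·ΣR(inner→interface) = 714 − 525×0.5216

T ≈ 440 K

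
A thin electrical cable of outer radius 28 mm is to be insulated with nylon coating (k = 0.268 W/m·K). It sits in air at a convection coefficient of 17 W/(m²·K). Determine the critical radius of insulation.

r_cr ≈ 15.8 mm

For a cylinder r_cr = k/h = 0.268/17
r_cr = 15.8 mm; since the bare radius (28 mm) is above r_cr, any added insulation will reduce heat loss.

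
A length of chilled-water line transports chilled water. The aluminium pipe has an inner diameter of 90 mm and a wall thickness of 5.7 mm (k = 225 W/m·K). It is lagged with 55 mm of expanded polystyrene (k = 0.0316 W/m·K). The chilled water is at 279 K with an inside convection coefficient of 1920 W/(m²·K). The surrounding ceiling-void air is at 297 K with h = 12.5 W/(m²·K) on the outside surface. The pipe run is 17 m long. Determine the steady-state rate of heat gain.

Q ≈ 80 W

Radial resistances (cylindrical: R_cond = ln(r_o/r_i)/(2πkL), R_conv = 1/(h·2πrL)):
R_inner film = 1/(h_i·2πr₁L) = 1/(1920×2π×0.045×17) = 1.084×10^-4 K/W
R_aluminium pipe wall = ln(50.7/45)/(2π×225×17) = 4.962×10^-6 K/W
R_expanded polystyrene = ln(105.7/50.7)/(2π×0.0316×17) = 0.2177 K/W
R_outer film = 1/(h_o·2πr_oL) = 1/(12.5×2π×0.1057×17) = 0.007086 K/W
R_total = 0.2249 K/W
Q = ΔT/R_total = 18/0.2249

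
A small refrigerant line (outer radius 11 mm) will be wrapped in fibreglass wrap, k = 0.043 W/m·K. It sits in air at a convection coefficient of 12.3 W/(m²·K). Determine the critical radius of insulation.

r_cr ≈ 3.5 mm

For a cylinder r_cr = k/h = 0.043/12.3
r_cr = 3.5 mm; since the bare radius (11 mm) is above r_cr, any added insulation will reduce heat loss.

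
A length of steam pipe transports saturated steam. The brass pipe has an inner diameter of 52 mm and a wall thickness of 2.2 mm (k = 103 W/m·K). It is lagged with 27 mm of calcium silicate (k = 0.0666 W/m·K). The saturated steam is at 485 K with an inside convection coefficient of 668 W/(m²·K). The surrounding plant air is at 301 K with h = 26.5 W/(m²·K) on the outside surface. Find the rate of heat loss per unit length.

q′ ≈ 107 W/m

Per-layer cylindrical resistances, series-summed:
R_inner film = 1/(h_i·2πr₁L) = 1/(668×2π×0.026×1) = 0.009164 K/W
R_brass pipe wall = ln(28.2/26)/(2π×103×1) = 1.255×10^-4 K/W
R_calcium silicate = ln(55.2/28.2)/(2π×0.0666×1) = 1.605 K/W
R_outer film = 1/(h_o·2πr_oL) = 1/(26.5×2π×0.0552×1) = 0.1088 K/W
R_total = 1.723 K/W
Q = ΔT/R_total = 184/1.723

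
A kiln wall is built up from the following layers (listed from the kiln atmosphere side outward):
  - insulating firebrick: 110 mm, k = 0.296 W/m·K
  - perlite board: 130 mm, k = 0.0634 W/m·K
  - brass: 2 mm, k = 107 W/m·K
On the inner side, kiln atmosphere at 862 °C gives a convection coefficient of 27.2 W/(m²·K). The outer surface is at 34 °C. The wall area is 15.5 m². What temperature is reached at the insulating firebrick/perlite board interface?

T ≈ 724 °C

Model the wall as resistances in series:
R_inner film = 1/(h_i·A) = 1/(27.2×15.5) = 0.002372 K/W
R_insulating firebrick = L/(kA) = 0.11/(0.296×15.5) = 0.02398 K/W
R_perlite board = L/(kA) = 0.13/(0.0634×15.5) = 0.1323 K/W
R_brass = L/(kA) = 0.002/(107×15.5) = 1.206×10^-6 K/W
R_total = 0.1586 K/W;  Q = ΔT/R_total = 828/0.1586 = 5219 W
T_interface = T_inner − Q·ΣR(inner→interface) = 862 − 5220×0.02635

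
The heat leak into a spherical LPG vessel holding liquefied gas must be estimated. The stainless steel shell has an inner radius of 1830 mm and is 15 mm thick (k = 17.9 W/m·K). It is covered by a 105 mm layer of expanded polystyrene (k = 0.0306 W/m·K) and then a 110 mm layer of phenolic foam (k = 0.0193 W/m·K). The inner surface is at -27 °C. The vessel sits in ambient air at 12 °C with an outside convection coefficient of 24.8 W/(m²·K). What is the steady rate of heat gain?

Radial (spherical) resistances in series:
R_stainless steel shell = (1/1.83 − 1/1.845)/(4π×17.9) = 1.975×10^-5 K/W
R_expanded polystyrene = (1/1.845 − 1/1.95)/(4π×0.0306) = 0.0759 K/W
R_phenolic foam = (1/1.95 − 1/2.06)/(4π×0.0193) = 0.1129 K/W
R_outer film = 1/(h·4πr_o²) = 1/(24.8×4π×2.06²) = 7.561×10^-4 K/W
R_total = 0.1896 K/W
Q = ΔT/R_total = 39/0.1896

Q ≈ 206 W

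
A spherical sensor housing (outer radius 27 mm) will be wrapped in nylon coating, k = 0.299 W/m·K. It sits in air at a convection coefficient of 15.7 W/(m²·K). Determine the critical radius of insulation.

r_cr ≈ 38.1 mm

For a sphere r_cr = 2k/h = 2×0.299/15.7
r_cr = 38.1 mm; since the bare radius (27 mm) is below r_cr, adding a thin layer of insulation will *increase* heat loss.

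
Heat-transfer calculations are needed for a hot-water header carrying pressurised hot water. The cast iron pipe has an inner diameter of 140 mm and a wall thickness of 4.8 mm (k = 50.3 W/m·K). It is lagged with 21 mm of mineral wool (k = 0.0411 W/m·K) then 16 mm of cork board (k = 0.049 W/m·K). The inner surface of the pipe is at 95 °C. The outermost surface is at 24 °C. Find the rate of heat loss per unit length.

q′ ≈ 48.6 W/m

For a radial system each layer contributes R = ln(r_out/r_in)/(2πkL); films add R = 1/(hA).
R_cast iron pipe wall = ln(74.8/70)/(2π×50.3×1) = 2.099×10^-4 K/W
R_mineral wool = ln(95.8/74.8)/(2π×0.0411×1) = 0.9582 K/W
R_cork board = ln(111.8/95.8)/(2π×0.049×1) = 0.5017 K/W
R_total = 1.46 K/W
Q = ΔT/R_total = 71/1.46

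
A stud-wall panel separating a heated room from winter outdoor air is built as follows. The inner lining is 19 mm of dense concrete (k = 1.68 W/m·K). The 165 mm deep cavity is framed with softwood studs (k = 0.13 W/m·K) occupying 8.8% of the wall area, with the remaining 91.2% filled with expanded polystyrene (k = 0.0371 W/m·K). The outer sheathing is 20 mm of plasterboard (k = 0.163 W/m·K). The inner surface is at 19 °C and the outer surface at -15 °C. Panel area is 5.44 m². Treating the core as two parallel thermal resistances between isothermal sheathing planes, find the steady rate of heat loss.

Sheathing layers in series; stud and cavity paths in parallel between them.
R_inner = 0.019/(1.68×5.44) = 0.002079 K/W
R_stud  = 0.165/(0.13×0.088×5.44) = 2.651 K/W
R_cav   = 0.165/(0.0371×0.912×5.44) = 0.8964 K/W
1/R_core = 1/R_stud + 1/R_cav → R_core = 0.6699 K/W
R_outer = 0.02/(0.163×5.44) = 0.02256 K/W
R_total = 0.6946 K/W
Q = ΔT/R_total = 34/0.6946

Q ≈ 49 W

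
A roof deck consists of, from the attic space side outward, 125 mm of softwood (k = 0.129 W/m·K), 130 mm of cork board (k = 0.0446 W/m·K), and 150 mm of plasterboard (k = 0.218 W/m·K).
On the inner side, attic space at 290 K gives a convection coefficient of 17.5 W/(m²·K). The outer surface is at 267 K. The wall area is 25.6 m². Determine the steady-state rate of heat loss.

Q ≈ 127 W

Model the wall as resistances in series:
R_inner film = 1/(h_i·A) = 1/(17.5×25.6) = 0.002232 K/W
R_softwood = L/(kA) = 0.125/(0.129×25.6) = 0.03785 K/W
R_cork board = L/(kA) = 0.13/(0.0446×25.6) = 0.1139 K/W
R_plasterboard = L/(kA) = 0.15/(0.218×25.6) = 0.02688 K/W
R_total = 0.1808 K/W
Q = ΔT / R_total = 23 / 0.1808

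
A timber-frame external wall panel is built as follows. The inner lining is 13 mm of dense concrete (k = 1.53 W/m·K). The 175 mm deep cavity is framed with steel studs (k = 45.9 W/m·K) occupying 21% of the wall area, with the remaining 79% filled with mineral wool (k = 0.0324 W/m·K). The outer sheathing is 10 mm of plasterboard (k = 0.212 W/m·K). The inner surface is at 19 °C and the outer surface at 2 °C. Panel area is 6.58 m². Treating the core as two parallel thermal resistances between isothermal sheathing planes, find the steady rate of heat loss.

Sheathing layers in series; stud and cavity paths in parallel between them.
R_inner = 0.013/(1.53×6.58) = 0.001291 K/W
R_stud  = 0.175/(45.9×0.21×6.58) = 0.002759 K/W
R_cav   = 0.175/(0.0324×0.79×6.58) = 1.039 K/W
1/R_core = 1/R_stud + 1/R_cav → R_core = 0.002752 K/W
R_outer = 0.01/(0.212×6.58) = 0.007169 K/W
R_total = 0.01121 K/W
Q = ΔT/R_total = 17/0.01121

Q ≈ 1520 W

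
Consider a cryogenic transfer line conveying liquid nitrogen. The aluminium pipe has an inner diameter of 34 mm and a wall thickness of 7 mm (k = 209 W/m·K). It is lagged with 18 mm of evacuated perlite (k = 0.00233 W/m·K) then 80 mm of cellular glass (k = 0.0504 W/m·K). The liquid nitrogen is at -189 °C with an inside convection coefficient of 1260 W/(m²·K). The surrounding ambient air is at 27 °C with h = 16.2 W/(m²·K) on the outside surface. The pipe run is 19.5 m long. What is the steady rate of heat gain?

Q ≈ 101 W

Treating each annulus and film as a series resistance:
R_inner film = 1/(h_i·2πr₁L) = 1/(1260×2π×0.017×19.5) = 3.81×10^-4 K/W
R_aluminium pipe wall = ln(24/17)/(2π×209×19.5) = 1.347×10^-5 K/W
R_evacuated perlite = ln(42/24)/(2π×0.00233×19.5) = 1.96 K/W
R_cellular glass = ln(122/42)/(2π×0.0504×19.5) = 0.1727 K/W
R_outer film = 1/(h_o·2πr_oL) = 1/(16.2×2π×0.122×19.5) = 0.00413 K/W
R_total = 2.137 K/W
Q = ΔT/R_total = 216/2.137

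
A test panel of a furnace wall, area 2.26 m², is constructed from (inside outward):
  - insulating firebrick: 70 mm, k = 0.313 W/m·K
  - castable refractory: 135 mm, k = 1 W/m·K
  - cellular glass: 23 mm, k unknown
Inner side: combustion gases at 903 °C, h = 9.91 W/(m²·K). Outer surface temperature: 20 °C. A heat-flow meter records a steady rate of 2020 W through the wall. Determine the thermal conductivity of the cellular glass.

k ≈ 0.0435 W/(m·K)

Model the wall as resistances in series:
R_inner film = 1/(h_i·A) = 1/(9.91×2.26) = 0.04465 K/W
R_insulating firebrick = L/(kA) = 0.07/(0.313×2.26) = 0.09896 K/W
R_castable refractory = L/(kA) = 0.135/(1×2.26) = 0.05973 K/W
Sum of known resistances R_other = 0.2033 K/W
Total R = ΔT/Q = 883/2020 = 0.4371 K/W
R_cellular glass = R_total − R_other = 0.2338 K/W
k = L/(R·A) = 0.023/(0.2338×2.26)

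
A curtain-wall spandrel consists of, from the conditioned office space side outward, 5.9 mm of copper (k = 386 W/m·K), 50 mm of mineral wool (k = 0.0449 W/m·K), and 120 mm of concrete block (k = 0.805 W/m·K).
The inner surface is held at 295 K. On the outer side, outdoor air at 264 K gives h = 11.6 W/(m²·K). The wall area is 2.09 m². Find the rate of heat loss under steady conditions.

Q ≈ 48 W

Model the wall as resistances in series:
R_copper = L/(kA) = 0.0059/(386×2.09) = 7.313×10^-6 K/W
R_mineral wool = L/(kA) = 0.05/(0.0449×2.09) = 0.5328 K/W
R_concrete block = L/(kA) = 0.12/(0.805×2.09) = 0.07132 K/W
R_outer film = 1/(h_o·A) = 1/(11.6×2.09) = 0.04125 K/W
R_total = 0.6454 K/W
Q = ΔT / R_total = 31 / 0.6454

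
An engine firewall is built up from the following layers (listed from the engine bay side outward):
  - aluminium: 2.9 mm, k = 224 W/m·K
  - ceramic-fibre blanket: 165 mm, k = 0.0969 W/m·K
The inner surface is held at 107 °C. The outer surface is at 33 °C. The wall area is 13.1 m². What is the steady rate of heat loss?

Using the resistance-network approach (series):
R_aluminium = L/(kA) = 0.0029/(224×13.1) = 9.883×10^-7 K/W
R_ceramic-fibre blanket = L/(kA) = 0.165/(0.0969×13.1) = 0.13 K/W
R_total = 0.13 K/W
Q = ΔT / R_total = 74 / 0.13

Q ≈ 569 W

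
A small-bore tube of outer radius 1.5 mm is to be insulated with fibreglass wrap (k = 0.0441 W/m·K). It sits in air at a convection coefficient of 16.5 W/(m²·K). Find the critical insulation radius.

r_cr ≈ 2.67 mm

For a cylinder r_cr = k/h = 0.0441/16.5
r_cr = 2.67 mm; since the bare radius (1.5 mm) is below r_cr, adding a thin layer of insulation will *increase* heat loss.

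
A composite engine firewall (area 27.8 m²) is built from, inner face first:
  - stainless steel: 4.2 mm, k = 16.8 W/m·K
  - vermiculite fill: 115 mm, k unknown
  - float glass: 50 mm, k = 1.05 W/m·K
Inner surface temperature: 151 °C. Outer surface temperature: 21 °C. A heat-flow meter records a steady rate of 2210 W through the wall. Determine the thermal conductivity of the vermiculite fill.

Series thermal resistances:
R_stainless steel = L/(kA) = 0.0042/(16.8×27.8) = 8.993×10^-6 K/W
R_float glass = L/(kA) = 0.05/(1.05×27.8) = 0.001713 K/W
Sum of known resistances R_other = 0.001722 K/W
Total R = ΔT/Q = 130/2210 = 0.05882 K/W
R_vermiculite fill = R_total − R_other = 0.0571 K/W
k = L/(R·A) = 0.115/(0.0571×27.8)

k ≈ 0.0724 W/(m·K)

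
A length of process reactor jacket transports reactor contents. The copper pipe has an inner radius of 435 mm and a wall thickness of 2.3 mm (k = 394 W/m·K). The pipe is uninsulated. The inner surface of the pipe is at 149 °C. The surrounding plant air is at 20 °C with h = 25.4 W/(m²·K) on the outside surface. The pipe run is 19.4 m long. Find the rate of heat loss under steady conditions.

For a radial system each layer contributes R = ln(r_out/r_in)/(2πkL); films add R = 1/(hA).
R_copper pipe wall = ln(437.3/435)/(2π×394×19.4) = 1.098×10^-7 K/W
R_outer film = 1/(h_o·2πr_oL) = 1/(25.4×2π×0.4373×19.4) = 7.386×10^-4 K/W
R_total = 7.387×10^-4 K/W
Q = ΔT/R_total = 129/7.387×10^-4

Q ≈ 175000 W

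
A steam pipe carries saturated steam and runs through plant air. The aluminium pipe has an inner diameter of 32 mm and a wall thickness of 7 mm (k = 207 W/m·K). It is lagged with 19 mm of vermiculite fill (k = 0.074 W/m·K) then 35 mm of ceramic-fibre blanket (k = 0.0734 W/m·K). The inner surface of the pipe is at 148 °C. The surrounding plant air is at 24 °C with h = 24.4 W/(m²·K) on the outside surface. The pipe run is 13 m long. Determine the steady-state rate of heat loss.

For a radial system each layer contributes R = ln(r_out/r_in)/(2πkL); films add R = 1/(hA).
R_aluminium pipe wall = ln(23/16)/(2π×207×13) = 2.146×10^-5 K/W
R_vermiculite fill = ln(42/23)/(2π×0.074×13) = 0.09962 K/W
R_ceramic-fibre blanket = ln(77/42)/(2π×0.0734×13) = 0.1011 K/W
R_outer film = 1/(h_o·2πr_oL) = 1/(24.4×2π×0.077×13) = 0.006516 K/W
R_total = 0.2073 K/W
Q = ΔT/R_total = 124/0.2073

Q ≈ 598 W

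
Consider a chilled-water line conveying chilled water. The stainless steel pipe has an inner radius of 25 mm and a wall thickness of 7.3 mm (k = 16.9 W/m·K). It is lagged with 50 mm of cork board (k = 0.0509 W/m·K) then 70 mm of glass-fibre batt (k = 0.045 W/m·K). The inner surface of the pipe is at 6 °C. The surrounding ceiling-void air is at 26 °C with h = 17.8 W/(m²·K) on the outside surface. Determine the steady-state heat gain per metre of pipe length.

q′ ≈ 3.87 W/m

Cylindrical conduction, so R = ln(r₂/r₁)/(2πkL) per layer, in series:
R_stainless steel pipe wall = ln(32.3/25)/(2π×16.9×1) = 0.002413 K/W
R_cork board = ln(82.3/32.3)/(2π×0.0509×1) = 2.925 K/W
R_glass-fibre batt = ln(152.3/82.3)/(2π×0.045×1) = 2.177 K/W
R_outer film = 1/(h_o·2πr_oL) = 1/(17.8×2π×0.1523×1) = 0.05871 K/W
R_total = 5.162 K/W
Q = ΔT/R_total = 20/5.162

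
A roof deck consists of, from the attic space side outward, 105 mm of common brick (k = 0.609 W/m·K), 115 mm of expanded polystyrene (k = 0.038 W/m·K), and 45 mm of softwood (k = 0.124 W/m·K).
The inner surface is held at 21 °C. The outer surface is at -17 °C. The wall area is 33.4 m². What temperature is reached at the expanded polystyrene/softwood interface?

T ≈ -13.1 °C

Model the wall as resistances in series:
R_common brick = L/(kA) = 0.105/(0.609×33.4) = 0.005162 K/W
R_expanded polystyrene = L/(kA) = 0.115/(0.038×33.4) = 0.09061 K/W
R_softwood = L/(kA) = 0.045/(0.124×33.4) = 0.01087 K/W
R_total = 0.1066 K/W;  Q = ΔT/R_total = 38/0.1066 = 356.4 W
T_interface = T_inner − Q·ΣR(inner→interface) = 21 − 356×0.09577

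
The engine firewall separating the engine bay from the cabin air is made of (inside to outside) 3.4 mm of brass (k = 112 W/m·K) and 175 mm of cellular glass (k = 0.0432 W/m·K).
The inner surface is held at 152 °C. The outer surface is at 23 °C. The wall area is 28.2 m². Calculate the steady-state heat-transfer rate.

Q ≈ 898 W

Model the wall as resistances in series:
R_brass = L/(kA) = 0.0034/(112×28.2) = 1.076×10^-6 K/W
R_cellular glass = L/(kA) = 0.175/(0.0432×28.2) = 0.1436 K/W
R_total = 0.1437 K/W
Q = ΔT / R_total = 129 / 0.1437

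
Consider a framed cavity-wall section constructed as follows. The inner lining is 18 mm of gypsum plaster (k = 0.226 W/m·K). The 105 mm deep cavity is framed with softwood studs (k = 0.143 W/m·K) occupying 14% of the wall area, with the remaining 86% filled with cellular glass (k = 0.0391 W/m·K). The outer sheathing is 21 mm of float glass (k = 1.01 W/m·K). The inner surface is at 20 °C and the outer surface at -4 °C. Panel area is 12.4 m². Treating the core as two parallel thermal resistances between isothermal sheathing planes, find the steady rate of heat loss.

Sheathing layers in series; stud and cavity paths in parallel between them.
R_inner = 0.018/(0.226×12.4) = 0.006423 K/W
R_stud  = 0.105/(0.143×0.14×12.4) = 0.423 K/W
R_cav   = 0.105/(0.0391×0.86×12.4) = 0.2518 K/W
1/R_core = 1/R_stud + 1/R_cav → R_core = 0.1578 K/W
R_outer = 0.021/(1.01×12.4) = 0.001677 K/W
R_total = 0.1659 K/W
Q = ΔT/R_total = 24/0.1659

Q ≈ 145 W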